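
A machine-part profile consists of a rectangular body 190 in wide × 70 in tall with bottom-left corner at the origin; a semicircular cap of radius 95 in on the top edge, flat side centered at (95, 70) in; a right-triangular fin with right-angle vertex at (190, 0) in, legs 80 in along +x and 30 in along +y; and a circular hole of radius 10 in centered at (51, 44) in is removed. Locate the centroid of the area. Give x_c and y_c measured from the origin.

x_c = 100.64 in, y_c = 71.49 in

Part | A | x̄ᵢ | ȳᵢ | A·x̄ᵢ | A·ȳᵢ
rectangular body | 13300.00 | 95.00 | 35.00 | 1263500.00 | 465500.00
semicircular top | 14176.44 | 95.00 | 110.32 | 1346761.50 | 1563933.91
triangular fin | 1200.00 | 216.67 | 10.00 | 260000.00 | 12000.00
hole | -314.16 | 51.00 | 44.00 | -16022.12 | -13823.01
Σ | 28362.28 |  |  | 2854239.38 | 2027610.91
x_c = 2854239.38 / 28362.28 = 100.64 in
y_c = 2027610.91 / 28362.28 = 71.49 in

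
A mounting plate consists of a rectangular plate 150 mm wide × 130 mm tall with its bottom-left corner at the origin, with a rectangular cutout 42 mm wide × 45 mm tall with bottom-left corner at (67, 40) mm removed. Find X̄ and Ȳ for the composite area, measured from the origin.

plate: A = 150 × 130 = 19500.00, centroid at (75.00, 65.00).
hole: A = −(42 × 45) = -1890.00, centroid at (88.00, 62.50).
ΣA = 17610.00 mm²
ΣAX̄ = (19500.00)(75.00) + (-1890.00)(88.00) = 1296180.00 mm³
ΣAȲ = (19500.00)(65.00) + (-1890.00)(62.50) = 1149375.00 mm³
X̄ = 1296180.00 / 17610.00 = 73.60 mm
Ȳ = 1149375.00 / 17610.00 = 65.27 mm

X̄ = 73.60 mm, Ȳ = 65.27 mm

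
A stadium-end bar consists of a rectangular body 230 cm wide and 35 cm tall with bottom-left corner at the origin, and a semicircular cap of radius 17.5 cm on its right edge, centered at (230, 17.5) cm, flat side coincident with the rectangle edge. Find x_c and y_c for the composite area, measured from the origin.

rectangular body: A = 230 × 35 = 8050.00, centroid at (115.00, 17.50).
semicircular end: A = ½π·17.5² = 481.06, centroid at (237.43, 17.50).
ΣA = 8531.06 cm²
ΣAx_c = (8050.00)(115.00) + (481.06)(237.43) = 1039965.88 cm³
ΣAy_c = (8050.00)(17.50) + (481.06)(17.50) = 149293.49 cm³
x_c = 1039965.88 / 8531.06 = 121.90 cm
y_c = 149293.49 / 8531.06 = 17.50 cm

x_c = 121.90 cm, y_c = 17.50 cm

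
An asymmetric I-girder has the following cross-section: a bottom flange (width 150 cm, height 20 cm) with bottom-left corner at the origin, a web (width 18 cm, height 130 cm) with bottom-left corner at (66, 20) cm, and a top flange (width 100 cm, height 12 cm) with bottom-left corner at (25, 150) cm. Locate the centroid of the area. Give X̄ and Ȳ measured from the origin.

X̄ = 75.00 cm, Ȳ = 63.62 cm

bottom flange: A = 150 × 20 = 3000.00, centroid at (75.00, 10.00).
web: A = 18 × 130 = 2340.00, centroid at (75.00, 85.00).
top flange: A = 100 × 12 = 1200.00, centroid at (75.00, 156.00).
ΣA = 6540.00 cm², ΣAX̄ = 490500.00 cm³, ΣAȲ = 416100.00 cm³.
X̄ = 490500.00/6540.00 = 75.00 cm; Ȳ = 416100.00/6540.00 = 63.62 cm.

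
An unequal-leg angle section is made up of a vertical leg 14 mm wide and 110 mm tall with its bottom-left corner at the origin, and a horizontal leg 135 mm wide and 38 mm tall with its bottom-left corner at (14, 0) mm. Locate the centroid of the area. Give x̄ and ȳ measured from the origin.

x̄ = 64.30 mm, ȳ = 27.31 mm

Part | A | x̄ᵢ | ȳᵢ | A·x̄ᵢ | A·ȳᵢ
vertical leg | 1540.00 | 7.00 | 55.00 | 10780.00 | 84700.00
horizontal leg | 5130.00 | 81.50 | 19.00 | 418095.00 | 97470.00
Σ | 6670.00 |  |  | 428875.00 | 182170.00
x̄ = 428875.00 / 6670.00 = 64.30 mm
ȳ = 182170.00 / 6670.00 = 27.31 mm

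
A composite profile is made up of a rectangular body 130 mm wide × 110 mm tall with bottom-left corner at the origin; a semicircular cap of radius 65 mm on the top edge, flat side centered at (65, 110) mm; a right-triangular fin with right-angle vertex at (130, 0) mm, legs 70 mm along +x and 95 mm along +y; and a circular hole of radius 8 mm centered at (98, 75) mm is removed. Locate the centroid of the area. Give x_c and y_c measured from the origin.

rectangular body: A = 130 × 110 = 14300.00, centroid at (65.00, 55.00).
semicircular top: A = ½π·65² = 6636.61, centroid at (65.00, 137.59).
triangular fin: A = ½·70·95 = 3325.00, centroid at (153.33, 31.67).
hole: A = −π·8² = -201.06, centroid at (98.00, 75.00).
ΣA = 24060.55 mm², ΣAx_c = 1851009.21 mm³, ΣAy_c = 1789822.95 mm³.
x_c = 1851009.21/24060.55 = 76.93 mm; y_c = 1789822.95/24060.55 = 74.39 mm.

x_c = 76.93 mm, y_c = 74.39 mm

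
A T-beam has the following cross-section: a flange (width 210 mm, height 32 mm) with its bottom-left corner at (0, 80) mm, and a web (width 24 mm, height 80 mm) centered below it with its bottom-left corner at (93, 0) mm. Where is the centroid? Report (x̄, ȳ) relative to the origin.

x̄ = 105.00 mm, ȳ = 83.56 mm

Part | A | x̄ᵢ | ȳᵢ | A·x̄ᵢ | A·ȳᵢ
web | 1920.00 | 105.00 | 40.00 | 201600.00 | 76800.00
flange | 6720.00 | 105.00 | 96.00 | 705600.00 | 645120.00
Σ | 8640.00 |  |  | 907200.00 | 721920.00
x̄ = 907200.00 / 8640.00 = 105.00 mm
ȳ = 721920.00 / 8640.00 = 83.56 mm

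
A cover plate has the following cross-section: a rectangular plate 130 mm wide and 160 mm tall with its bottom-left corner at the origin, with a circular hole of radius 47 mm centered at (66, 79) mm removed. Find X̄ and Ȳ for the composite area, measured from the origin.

plate: A = 130 × 160 = 20800.00, centroid at (65.00, 80.00).
hole: A = −π·47² = -6939.78, centroid at (66.00, 79.00).
ΣA = 13860.22 mm², ΣAX̄ = 893974.64 mm³, ΣAȲ = 1115757.52 mm³.
X̄ = 893974.64/13860.22 = 64.50 mm; Ȳ = 1115757.52/13860.22 = 80.50 mm.

X̄ = 64.50 mm, Ȳ = 80.50 mm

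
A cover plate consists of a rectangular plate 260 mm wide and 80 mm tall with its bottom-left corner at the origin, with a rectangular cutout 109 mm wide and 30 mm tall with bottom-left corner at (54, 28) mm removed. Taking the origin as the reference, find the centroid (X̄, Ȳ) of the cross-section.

Part | A | x̄ᵢ | ȳᵢ | A·x̄ᵢ | A·ȳᵢ
plate | 20800.00 | 130.00 | 40.00 | 2704000.00 | 832000.00
hole | -3270.00 | 108.50 | 43.00 | -354795.00 | -140610.00
Σ | 17530.00 |  |  | 2349205.00 | 691390.00
X̄ = 2349205.00 / 17530.00 = 134.01 mm
Ȳ = 691390.00 / 17530.00 = 39.44 mm

X̄ = 134.01 mm, Ȳ = 39.44 mm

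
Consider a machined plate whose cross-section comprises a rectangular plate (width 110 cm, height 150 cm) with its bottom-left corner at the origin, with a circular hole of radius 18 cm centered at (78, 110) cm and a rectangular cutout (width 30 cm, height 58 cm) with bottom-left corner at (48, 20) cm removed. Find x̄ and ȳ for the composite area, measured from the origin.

x̄ = 52.28 cm, ȳ = 75.70 cm

plate: A = 110 × 150 = 16500.00, centroid at (55.00, 75.00).
hole 1: A = −π·18² = -1017.88, centroid at (78.00, 110.00).
hole 2: A = −(30 × 58) = -1740.00, centroid at (63.00, 49.00).
ΣA = 13742.12 cm², ΣAx̄ = 718485.67 cm³, ΣAȳ = 1040273.64 cm³.
x̄ = 718485.67/13742.12 = 52.28 cm; ȳ = 1040273.64/13742.12 = 75.70 cm.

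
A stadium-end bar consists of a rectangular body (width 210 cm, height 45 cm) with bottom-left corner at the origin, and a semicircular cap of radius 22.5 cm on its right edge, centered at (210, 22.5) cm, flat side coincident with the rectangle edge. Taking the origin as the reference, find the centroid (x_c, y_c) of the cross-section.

rectangular body: A = 210 × 45 = 9450.00, centroid at (105.00, 22.50).
semicircular end: A = ½π·22.5² = 795.22, centroid at (219.55, 22.50).
ΣA = 10245.22 cm², ΣAx_c = 1166839.03 cm³, ΣAy_c = 230517.35 cm³.
x_c = 1166839.03/10245.22 = 113.89 cm; y_c = 230517.35/10245.22 = 22.50 cm.

x_c = 113.89 cm, y_c = 22.50 cm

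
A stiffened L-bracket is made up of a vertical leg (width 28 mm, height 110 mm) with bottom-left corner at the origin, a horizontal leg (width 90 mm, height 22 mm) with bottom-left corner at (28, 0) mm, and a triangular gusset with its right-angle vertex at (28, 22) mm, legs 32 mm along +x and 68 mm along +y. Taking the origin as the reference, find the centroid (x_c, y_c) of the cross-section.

vertical leg: A = 28 × 110 = 3080.00, centroid at (14.00, 55.00).
horizontal leg: A = 90 × 22 = 1980.00, centroid at (73.00, 11.00).
gusset: A = ½·32·68 = 1088.00, centroid at (38.67, 44.67).
ΣA = 6148.00 mm², ΣAx_c = 229729.33 mm³, ΣAy_c = 239777.33 mm³.
x_c = 229729.33/6148.00 = 37.37 mm; y_c = 239777.33/6148.00 = 39.00 mm.

x_c = 37.37 mm, y_c = 39.00 mm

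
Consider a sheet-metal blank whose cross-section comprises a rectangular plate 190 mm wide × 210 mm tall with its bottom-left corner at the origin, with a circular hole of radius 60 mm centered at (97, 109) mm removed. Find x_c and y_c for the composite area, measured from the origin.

x_c = 94.21 mm, y_c = 103.42 mm

Part | A | x̄ᵢ | ȳᵢ | A·x̄ᵢ | A·ȳᵢ
plate | 39900.00 | 95.00 | 105.00 | 3790500.00 | 4189500.00
hole | -11309.73 | 97.00 | 109.00 | -1097044.15 | -1232760.96
Σ | 28590.27 |  |  | 2693455.85 | 2956739.04
x_c = 2693455.85 / 28590.27 = 94.21 mm
y_c = 2956739.04 / 28590.27 = 103.42 mm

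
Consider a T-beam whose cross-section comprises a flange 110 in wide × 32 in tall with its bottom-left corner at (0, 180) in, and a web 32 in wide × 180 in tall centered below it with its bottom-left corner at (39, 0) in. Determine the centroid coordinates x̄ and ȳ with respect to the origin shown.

web: A = 32 × 180 = 5760.00, centroid at (55.00, 90.00).
flange: A = 110 × 32 = 3520.00, centroid at (55.00, 196.00).
ΣA = 9280.00 in², ΣAx̄ = 510400.00 in³, ΣAȳ = 1208320.00 in³.
x̄ = 510400.00/9280.00 = 55.00 in; ȳ = 1208320.00/9280.00 = 130.21 in.

x̄ = 55.00 in, ȳ = 130.21 in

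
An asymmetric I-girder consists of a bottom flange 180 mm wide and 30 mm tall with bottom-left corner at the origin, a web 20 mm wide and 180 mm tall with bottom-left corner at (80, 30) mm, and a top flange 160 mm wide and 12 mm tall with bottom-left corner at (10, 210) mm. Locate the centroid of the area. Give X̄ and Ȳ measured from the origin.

Part | A | x̄ᵢ | ȳᵢ | A·x̄ᵢ | A·ȳᵢ
bottom flange | 5400.00 | 90.00 | 15.00 | 486000.00 | 81000.00
web | 3600.00 | 90.00 | 120.00 | 324000.00 | 432000.00
top flange | 1920.00 | 90.00 | 216.00 | 172800.00 | 414720.00
Σ | 10920.00 |  |  | 982800.00 | 927720.00
X̄ = 982800.00 / 10920.00 = 90.00 mm
Ȳ = 927720.00 / 10920.00 = 84.96 mm

X̄ = 90.00 mm, Ȳ = 84.96 mm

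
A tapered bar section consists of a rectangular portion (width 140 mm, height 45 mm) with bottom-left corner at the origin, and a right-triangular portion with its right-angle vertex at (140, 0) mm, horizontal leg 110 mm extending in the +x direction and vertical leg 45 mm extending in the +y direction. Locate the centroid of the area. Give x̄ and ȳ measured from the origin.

rectangular portion: A = 140 × 45 = 6300.00, centroid at (70.00, 22.50).
triangular portion: A = ½·110·45 = 2475.00, centroid at (176.67, 15.00).
ΣA = 8775.00 mm², ΣAx̄ = 878250.00 mm³, ΣAȳ = 178875.00 mm³.
x̄ = 878250.00/8775.00 = 100.09 mm; ȳ = 178875.00/8775.00 = 20.38 mm.

x̄ = 100.09 mm, ȳ = 20.38 mm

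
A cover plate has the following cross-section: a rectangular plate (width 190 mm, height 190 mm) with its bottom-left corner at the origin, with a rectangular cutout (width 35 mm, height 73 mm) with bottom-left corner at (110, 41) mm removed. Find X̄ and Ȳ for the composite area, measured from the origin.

X̄ = 92.52 mm, Ȳ = 96.33 mm

Part | A | x̄ᵢ | ȳᵢ | A·x̄ᵢ | A·ȳᵢ
plate | 36100.00 | 95.00 | 95.00 | 3429500.00 | 3429500.00
hole | -2555.00 | 127.50 | 77.50 | -325762.50 | -198012.50
Σ | 33545.00 |  |  | 3103737.50 | 3231487.50
X̄ = 3103737.50 / 33545.00 = 92.52 mm
Ȳ = 3231487.50 / 33545.00 = 96.33 mm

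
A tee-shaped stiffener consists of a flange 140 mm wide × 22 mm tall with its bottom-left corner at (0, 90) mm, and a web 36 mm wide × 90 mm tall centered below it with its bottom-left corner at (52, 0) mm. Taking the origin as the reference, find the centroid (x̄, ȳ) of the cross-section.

x̄ = 70.00 mm, ȳ = 72.29 mm

web: A = 36 × 90 = 3240.00, centroid at (70.00, 45.00).
flange: A = 140 × 22 = 3080.00, centroid at (70.00, 101.00).
ΣA = 6320.00 mm², ΣAx̄ = 442400.00 mm³, ΣAȳ = 456880.00 mm³.
x̄ = 442400.00/6320.00 = 70.00 mm; ȳ = 456880.00/6320.00 = 72.29 mm.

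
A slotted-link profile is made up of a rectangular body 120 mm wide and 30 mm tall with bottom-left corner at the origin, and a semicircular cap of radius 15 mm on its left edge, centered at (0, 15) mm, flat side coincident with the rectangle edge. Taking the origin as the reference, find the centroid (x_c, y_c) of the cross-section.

rectangular body: A = 120 × 30 = 3600.00, centroid at (60.00, 15.00).
semicircular end: A = ½π·15² = 353.43, centroid at (-6.37, 15.00).
ΣA = 3953.43 mm², ΣAx_c = 213750.00 mm³, ΣAy_c = 59301.44 mm³.
x_c = 213750.00/3953.43 = 54.07 mm; y_c = 59301.44/3953.43 = 15.00 mm.

x_c = 54.07 mm, y_c = 15.00 mm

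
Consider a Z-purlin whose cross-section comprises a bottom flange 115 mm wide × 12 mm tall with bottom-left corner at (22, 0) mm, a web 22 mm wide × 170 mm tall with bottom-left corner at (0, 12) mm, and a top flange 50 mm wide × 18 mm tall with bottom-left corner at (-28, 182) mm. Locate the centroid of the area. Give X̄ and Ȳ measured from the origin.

bottom flange: A = 115 × 12 = 1380.00, centroid at (79.50, 6.00).
web: A = 22 × 170 = 3740.00, centroid at (11.00, 97.00).
top flange: A = 50 × 18 = 900.00, centroid at (-3.00, 191.00).
ΣA = 6020.00 mm²
ΣAX̄ = (1380.00)(79.50) + (3740.00)(11.00) + (900.00)(-3.00) = 148150.00 mm³
ΣAȲ = (1380.00)(6.00) + (3740.00)(97.00) + (900.00)(191.00) = 542960.00 mm³
X̄ = 148150.00 / 6020.00 = 24.61 mm
Ȳ = 542960.00 / 6020.00 = 90.19 mm

X̄ = 24.61 mm, Ȳ = 90.19 mm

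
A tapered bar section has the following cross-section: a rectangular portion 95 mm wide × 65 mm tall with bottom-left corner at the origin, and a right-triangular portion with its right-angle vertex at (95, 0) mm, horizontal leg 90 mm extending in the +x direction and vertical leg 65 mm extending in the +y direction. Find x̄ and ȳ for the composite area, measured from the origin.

x̄ = 72.41 mm, ȳ = 29.02 mm

rectangular portion: A = 95 × 65 = 6175.00, centroid at (47.50, 32.50).
triangular portion: A = ½·90·65 = 2925.00, centroid at (125.00, 21.67).
ΣA = 9100.00 mm², ΣAx̄ = 658937.50 mm³, ΣAȳ = 264062.50 mm³.
x̄ = 658937.50/9100.00 = 72.41 mm; ȳ = 264062.50/9100.00 = 29.02 mm.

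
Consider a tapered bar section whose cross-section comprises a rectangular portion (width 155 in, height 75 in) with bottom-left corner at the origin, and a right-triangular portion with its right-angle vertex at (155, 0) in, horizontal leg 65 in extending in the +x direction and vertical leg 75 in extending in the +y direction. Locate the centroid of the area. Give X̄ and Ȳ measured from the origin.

Part | A | x̄ᵢ | ȳᵢ | A·x̄ᵢ | A·ȳᵢ
rectangular portion | 11625.00 | 77.50 | 37.50 | 900937.50 | 435937.50
triangular portion | 2437.50 | 176.67 | 25.00 | 430625.00 | 60937.50
Σ | 14062.50 |  |  | 1331562.50 | 496875.00
X̄ = 1331562.50 / 14062.50 = 94.69 in
Ȳ = 496875.00 / 14062.50 = 35.33 in

X̄ = 94.69 in, Ȳ = 35.33 in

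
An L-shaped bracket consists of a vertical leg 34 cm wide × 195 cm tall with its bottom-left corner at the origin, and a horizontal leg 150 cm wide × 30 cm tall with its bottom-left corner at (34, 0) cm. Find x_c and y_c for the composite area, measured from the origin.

x_c = 54.20 cm, y_c = 64.14 cm

vertical leg: A = 34 × 195 = 6630.00, centroid at (17.00, 97.50).
horizontal leg: A = 150 × 30 = 4500.00, centroid at (109.00, 15.00).
ΣA = 11130.00 cm², ΣAx_c = 603210.00 cm³, ΣAy_c = 713925.00 cm³.
x_c = 603210.00/11130.00 = 54.20 cm; y_c = 713925.00/11130.00 = 64.14 cm.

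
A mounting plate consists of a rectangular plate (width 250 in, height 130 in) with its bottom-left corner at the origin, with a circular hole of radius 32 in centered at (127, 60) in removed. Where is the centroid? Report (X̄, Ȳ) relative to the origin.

X̄ = 124.78 in, Ȳ = 65.55 in

Part | A | x̄ᵢ | ȳᵢ | A·x̄ᵢ | A·ȳᵢ
plate | 32500.00 | 125.00 | 65.00 | 4062500.00 | 2112500.00
hole | -3216.99 | 127.00 | 60.00 | -408557.84 | -193019.45
Σ | 29283.01 |  |  | 3653942.16 | 1919480.55
X̄ = 3653942.16 / 29283.01 = 124.78 in
Ȳ = 1919480.55 / 29283.01 = 65.55 in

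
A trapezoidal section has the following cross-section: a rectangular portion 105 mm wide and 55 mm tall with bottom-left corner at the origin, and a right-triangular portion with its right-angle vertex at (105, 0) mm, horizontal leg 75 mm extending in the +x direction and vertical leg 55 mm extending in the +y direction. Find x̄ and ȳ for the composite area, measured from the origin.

x̄ = 72.89 mm, ȳ = 25.09 mm

rectangular portion: A = 105 × 55 = 5775.00, centroid at (52.50, 27.50).
triangular portion: A = ½·75·55 = 2062.50, centroid at (130.00, 18.33).
ΣA = 7837.50 mm²
ΣAx̄ = (5775.00)(52.50) + (2062.50)(130.00) = 571312.50 mm³
ΣAȳ = (5775.00)(27.50) + (2062.50)(18.33) = 196625.00 mm³
x̄ = 571312.50 / 7837.50 = 72.89 mm
ȳ = 196625.00 / 7837.50 = 25.09 mm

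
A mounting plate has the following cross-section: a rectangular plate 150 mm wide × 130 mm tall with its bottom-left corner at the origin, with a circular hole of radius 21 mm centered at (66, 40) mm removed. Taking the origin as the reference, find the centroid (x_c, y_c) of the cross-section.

x_c = 75.69 mm, y_c = 66.91 mm

Part | A | x̄ᵢ | ȳᵢ | A·x̄ᵢ | A·ȳᵢ
plate | 19500.00 | 75.00 | 65.00 | 1462500.00 | 1267500.00
hole | -1385.44 | 66.00 | 40.00 | -91439.20 | -55417.69
Σ | 18114.56 |  |  | 1371060.80 | 1212082.31
x_c = 1371060.80 / 18114.56 = 75.69 mm
y_c = 1212082.31 / 18114.56 = 66.91 mm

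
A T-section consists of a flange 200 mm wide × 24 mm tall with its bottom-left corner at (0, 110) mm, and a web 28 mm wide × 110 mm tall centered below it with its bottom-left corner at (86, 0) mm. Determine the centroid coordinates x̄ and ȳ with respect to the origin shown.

web: A = 28 × 110 = 3080.00, centroid at (100.00, 55.00).
flange: A = 200 × 24 = 4800.00, centroid at (100.00, 122.00).
ΣA = 7880.00 mm², ΣAx̄ = 788000.00 mm³, ΣAȳ = 755000.00 mm³.
x̄ = 788000.00/7880.00 = 100.00 mm; ȳ = 755000.00/7880.00 = 95.81 mm.

x̄ = 100.00 mm, ȳ = 95.81 mm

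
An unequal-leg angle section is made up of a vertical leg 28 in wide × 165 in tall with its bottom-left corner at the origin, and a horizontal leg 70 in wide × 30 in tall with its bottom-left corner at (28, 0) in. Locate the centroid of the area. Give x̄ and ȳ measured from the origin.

vertical leg: A = 28 × 165 = 4620.00, centroid at (14.00, 82.50).
horizontal leg: A = 70 × 30 = 2100.00, centroid at (63.00, 15.00).
ΣA = 6720.00 in², ΣAx̄ = 196980.00 in³, ΣAȳ = 412650.00 in³.
x̄ = 196980.00/6720.00 = 29.31 in; ȳ = 412650.00/6720.00 = 61.41 in.

x̄ = 29.31 in, ȳ = 61.41 in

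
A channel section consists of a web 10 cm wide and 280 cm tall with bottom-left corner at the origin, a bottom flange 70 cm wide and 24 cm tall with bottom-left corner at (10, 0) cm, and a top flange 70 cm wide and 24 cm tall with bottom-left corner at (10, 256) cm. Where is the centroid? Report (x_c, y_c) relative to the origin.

x_c = 26.82 cm, y_c = 140.00 cm

web: A = 10 × 280 = 2800.00, centroid at (5.00, 140.00).
bottom flange: A = 70 × 24 = 1680.00, centroid at (45.00, 12.00).
top flange: A = 70 × 24 = 1680.00, centroid at (45.00, 268.00).
ΣA = 6160.00 cm², ΣAx_c = 165200.00 cm³, ΣAy_c = 862400.00 cm³.
x_c = 165200.00/6160.00 = 26.82 cm; y_c = 862400.00/6160.00 = 140.00 cm.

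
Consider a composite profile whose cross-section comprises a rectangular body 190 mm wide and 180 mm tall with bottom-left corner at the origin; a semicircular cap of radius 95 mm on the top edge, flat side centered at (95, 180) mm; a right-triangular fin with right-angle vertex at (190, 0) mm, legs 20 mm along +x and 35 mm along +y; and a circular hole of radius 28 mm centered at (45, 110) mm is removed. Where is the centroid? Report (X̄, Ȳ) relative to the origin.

rectangular body: A = 190 × 180 = 34200.00, centroid at (95.00, 90.00).
semicircular top: A = ½π·95² = 14176.44, centroid at (95.00, 220.32).
triangular fin: A = ½·20·35 = 350.00, centroid at (196.67, 11.67).
hole: A = −π·28² = -2463.01, centroid at (45.00, 110.00).
ΣA = 46263.43 mm², ΣAX̄ = 4553759.45 mm³, ΣAȲ = 5934494.35 mm³.
X̄ = 4553759.45/46263.43 = 98.43 mm; Ȳ = 5934494.35/46263.43 = 128.28 mm.

X̄ = 98.43 mm, Ȳ = 128.28 mm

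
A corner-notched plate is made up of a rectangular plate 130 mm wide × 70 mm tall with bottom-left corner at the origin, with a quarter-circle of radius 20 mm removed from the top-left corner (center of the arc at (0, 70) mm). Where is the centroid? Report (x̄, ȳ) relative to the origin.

plate: A = 130 × 70 = 9100.00, centroid at (65.00, 35.00).
removed quarter-circle: A = −¼π·20² = -314.16, centroid at (8.49, 61.51).
ΣA = 8785.84 mm²
ΣAx̄ = (9100.00)(65.00) + (-314.16)(8.49) = 588833.33 mm³
ΣAȳ = (9100.00)(35.00) + (-314.16)(61.51) = 299175.52 mm³
x̄ = 588833.33 / 8785.84 = 67.02 mm
ȳ = 299175.52 / 8785.84 = 34.05 mm

x̄ = 67.02 mm, ȳ = 34.05 mm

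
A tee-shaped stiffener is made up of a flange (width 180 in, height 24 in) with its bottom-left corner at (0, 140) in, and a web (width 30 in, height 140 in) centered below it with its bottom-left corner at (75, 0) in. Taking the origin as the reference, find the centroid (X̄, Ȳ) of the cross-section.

X̄ = 90.00 in, Ȳ = 111.58 in

Part | A | x̄ᵢ | ȳᵢ | A·x̄ᵢ | A·ȳᵢ
web | 4200.00 | 90.00 | 70.00 | 378000.00 | 294000.00
flange | 4320.00 | 90.00 | 152.00 | 388800.00 | 656640.00
Σ | 8520.00 |  |  | 766800.00 | 950640.00
X̄ = 766800.00 / 8520.00 = 90.00 in
Ȳ = 950640.00 / 8520.00 = 111.58 in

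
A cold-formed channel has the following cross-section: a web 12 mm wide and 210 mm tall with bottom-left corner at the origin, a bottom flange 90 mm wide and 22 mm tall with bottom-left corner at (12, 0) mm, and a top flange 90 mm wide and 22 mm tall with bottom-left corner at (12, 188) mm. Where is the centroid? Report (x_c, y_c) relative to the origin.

x_c = 37.17 mm, y_c = 105.00 mm

web: A = 12 × 210 = 2520.00, centroid at (6.00, 105.00).
bottom flange: A = 90 × 22 = 1980.00, centroid at (57.00, 11.00).
top flange: A = 90 × 22 = 1980.00, centroid at (57.00, 199.00).
ΣA = 6480.00 mm², ΣAx_c = 240840.00 mm³, ΣAy_c = 680400.00 mm³.
x_c = 240840.00/6480.00 = 37.17 mm; y_c = 680400.00/6480.00 = 105.00 mm.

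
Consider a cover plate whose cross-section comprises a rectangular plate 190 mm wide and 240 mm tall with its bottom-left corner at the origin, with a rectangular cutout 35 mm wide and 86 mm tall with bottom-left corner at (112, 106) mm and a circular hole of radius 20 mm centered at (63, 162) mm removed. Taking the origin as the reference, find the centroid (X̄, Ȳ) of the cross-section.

plate: A = 190 × 240 = 45600.00, centroid at (95.00, 120.00).
hole 1: A = −(35 × 86) = -3010.00, centroid at (129.50, 149.00).
hole 2: A = −π·20² = -1256.64, centroid at (63.00, 162.00).
ΣA = 41333.36 mm², ΣAX̄ = 3863036.87 mm³, ΣAȲ = 4819934.80 mm³.
X̄ = 3863036.87/41333.36 = 93.46 mm; Ȳ = 4819934.80/41333.36 = 116.61 mm.

X̄ = 93.46 mm, Ȳ = 116.61 mm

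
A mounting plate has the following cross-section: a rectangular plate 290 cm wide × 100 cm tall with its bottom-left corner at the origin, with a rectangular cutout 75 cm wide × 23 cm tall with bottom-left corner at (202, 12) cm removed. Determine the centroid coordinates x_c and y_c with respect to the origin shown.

x_c = 139.02 cm, y_c = 51.68 cm

plate: A = 290 × 100 = 29000.00, centroid at (145.00, 50.00).
hole: A = −(75 × 23) = -1725.00, centroid at (239.50, 23.50).
ΣA = 27275.00 cm², ΣAx_c = 3791862.50 cm³, ΣAy_c = 1409462.50 cm³.
x_c = 3791862.50/27275.00 = 139.02 cm; y_c = 1409462.50/27275.00 = 51.68 cm.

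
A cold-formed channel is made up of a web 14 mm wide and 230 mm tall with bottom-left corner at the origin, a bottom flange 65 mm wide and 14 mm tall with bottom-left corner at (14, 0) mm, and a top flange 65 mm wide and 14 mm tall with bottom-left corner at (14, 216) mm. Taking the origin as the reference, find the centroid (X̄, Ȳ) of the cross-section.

X̄ = 21.26 mm, Ȳ = 115.00 mm

web: A = 14 × 230 = 3220.00, centroid at (7.00, 115.00).
bottom flange: A = 65 × 14 = 910.00, centroid at (46.50, 7.00).
top flange: A = 65 × 14 = 910.00, centroid at (46.50, 223.00).
ΣA = 5040.00 mm², ΣAX̄ = 107170.00 mm³, ΣAȲ = 579600.00 mm³.
X̄ = 107170.00/5040.00 = 21.26 mm; Ȳ = 579600.00/5040.00 = 115.00 mm.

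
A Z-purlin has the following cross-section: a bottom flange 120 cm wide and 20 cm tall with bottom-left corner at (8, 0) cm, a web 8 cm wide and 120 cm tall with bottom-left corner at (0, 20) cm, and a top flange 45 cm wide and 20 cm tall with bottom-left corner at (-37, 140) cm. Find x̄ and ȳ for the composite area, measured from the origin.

x̄ = 36.15 cm, ȳ = 55.35 cm

bottom flange: A = 120 × 20 = 2400.00, centroid at (68.00, 10.00).
web: A = 8 × 120 = 960.00, centroid at (4.00, 80.00).
top flange: A = 45 × 20 = 900.00, centroid at (-14.50, 150.00).
ΣA = 4260.00 cm²
ΣAx̄ = (2400.00)(68.00) + (960.00)(4.00) + (900.00)(-14.50) = 153990.00 cm³
ΣAȳ = (2400.00)(10.00) + (960.00)(80.00) + (900.00)(150.00) = 235800.00 cm³
x̄ = 153990.00 / 4260.00 = 36.15 cm
ȳ = 235800.00 / 4260.00 = 55.35 cm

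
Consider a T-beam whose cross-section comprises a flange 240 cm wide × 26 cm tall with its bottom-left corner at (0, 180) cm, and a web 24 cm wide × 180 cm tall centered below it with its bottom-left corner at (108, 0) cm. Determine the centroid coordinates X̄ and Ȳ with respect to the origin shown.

X̄ = 120.00 cm, Ȳ = 150.86 cm

web: A = 24 × 180 = 4320.00, centroid at (120.00, 90.00).
flange: A = 240 × 26 = 6240.00, centroid at (120.00, 193.00).
ΣA = 10560.00 cm²
ΣAX̄ = (4320.00)(120.00) + (6240.00)(120.00) = 1267200.00 cm³
ΣAȲ = (4320.00)(90.00) + (6240.00)(193.00) = 1593120.00 cm³
X̄ = 1267200.00 / 10560.00 = 120.00 cm
Ȳ = 1593120.00 / 10560.00 = 150.86 cm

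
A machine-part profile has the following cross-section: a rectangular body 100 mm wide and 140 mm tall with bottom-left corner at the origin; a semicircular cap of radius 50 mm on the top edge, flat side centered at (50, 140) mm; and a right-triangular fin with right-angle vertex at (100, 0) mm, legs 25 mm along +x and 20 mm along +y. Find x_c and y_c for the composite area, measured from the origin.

x_c = 50.80 mm, y_c = 88.84 mm

rectangular body: A = 100 × 140 = 14000.00, centroid at (50.00, 70.00).
semicircular top: A = ½π·50² = 3926.99, centroid at (50.00, 161.22).
triangular fin: A = ½·25·20 = 250.00, centroid at (108.33, 6.67).
ΣA = 18176.99 mm², ΣAx_c = 923432.87 mm³, ΣAy_c = 1614778.71 mm³.
x_c = 923432.87/18176.99 = 50.80 mm; y_c = 1614778.71/18176.99 = 88.84 mm.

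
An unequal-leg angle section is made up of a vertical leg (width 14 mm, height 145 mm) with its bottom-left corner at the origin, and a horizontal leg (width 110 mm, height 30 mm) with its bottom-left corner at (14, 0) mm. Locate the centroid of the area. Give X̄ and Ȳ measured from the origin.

X̄ = 45.39 mm, Ȳ = 36.90 mm

vertical leg: A = 14 × 145 = 2030.00, centroid at (7.00, 72.50).
horizontal leg: A = 110 × 30 = 3300.00, centroid at (69.00, 15.00).
ΣA = 5330.00 mm²
ΣAX̄ = (2030.00)(7.00) + (3300.00)(69.00) = 241910.00 mm³
ΣAȲ = (2030.00)(72.50) + (3300.00)(15.00) = 196675.00 mm³
X̄ = 241910.00 / 5330.00 = 45.39 mm
Ȳ = 196675.00 / 5330.00 = 36.90 mm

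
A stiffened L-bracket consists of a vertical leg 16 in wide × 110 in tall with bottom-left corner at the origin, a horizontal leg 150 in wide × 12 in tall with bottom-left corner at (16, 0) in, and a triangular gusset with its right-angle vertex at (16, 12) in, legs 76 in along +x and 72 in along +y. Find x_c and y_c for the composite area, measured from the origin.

vertical leg: A = 16 × 110 = 1760.00, centroid at (8.00, 55.00).
horizontal leg: A = 150 × 12 = 1800.00, centroid at (91.00, 6.00).
gusset: A = ½·76·72 = 2736.00, centroid at (41.33, 36.00).
ΣA = 6296.00 in²
ΣAx_c = (1760.00)(8.00) + (1800.00)(91.00) + (2736.00)(41.33) = 290968.00 in³
ΣAy_c = (1760.00)(55.00) + (1800.00)(6.00) + (2736.00)(36.00) = 206096.00 in³
x_c = 290968.00 / 6296.00 = 46.21 in
y_c = 206096.00 / 6296.00 = 32.73 in

x_c = 46.21 in, y_c = 32.73 in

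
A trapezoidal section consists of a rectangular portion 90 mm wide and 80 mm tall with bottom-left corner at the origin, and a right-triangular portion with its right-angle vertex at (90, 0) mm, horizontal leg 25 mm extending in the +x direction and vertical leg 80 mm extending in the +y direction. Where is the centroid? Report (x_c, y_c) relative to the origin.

x_c = 51.50 mm, y_c = 38.37 mm

rectangular portion: A = 90 × 80 = 7200.00, centroid at (45.00, 40.00).
triangular portion: A = ½·25·80 = 1000.00, centroid at (98.33, 26.67).
ΣA = 8200.00 mm²
ΣAx_c = (7200.00)(45.00) + (1000.00)(98.33) = 422333.33 mm³
ΣAy_c = (7200.00)(40.00) + (1000.00)(26.67) = 314666.67 mm³
x_c = 422333.33 / 8200.00 = 51.50 mm
y_c = 314666.67 / 8200.00 = 38.37 mm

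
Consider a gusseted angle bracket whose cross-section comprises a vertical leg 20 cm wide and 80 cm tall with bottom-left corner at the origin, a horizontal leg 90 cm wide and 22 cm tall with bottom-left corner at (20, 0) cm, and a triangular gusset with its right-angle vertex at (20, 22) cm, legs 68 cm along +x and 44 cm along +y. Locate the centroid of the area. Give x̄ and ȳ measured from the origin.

Part | A | x̄ᵢ | ȳᵢ | A·x̄ᵢ | A·ȳᵢ
vertical leg | 1600.00 | 10.00 | 40.00 | 16000.00 | 64000.00
horizontal leg | 1980.00 | 65.00 | 11.00 | 128700.00 | 21780.00
gusset | 1496.00 | 42.67 | 36.67 | 63829.33 | 54853.33
Σ | 5076.00 |  |  | 208529.33 | 140633.33
x̄ = 208529.33 / 5076.00 = 41.08 cm
ȳ = 140633.33 / 5076.00 = 27.71 cm

x̄ = 41.08 cm, ȳ = 27.71 cm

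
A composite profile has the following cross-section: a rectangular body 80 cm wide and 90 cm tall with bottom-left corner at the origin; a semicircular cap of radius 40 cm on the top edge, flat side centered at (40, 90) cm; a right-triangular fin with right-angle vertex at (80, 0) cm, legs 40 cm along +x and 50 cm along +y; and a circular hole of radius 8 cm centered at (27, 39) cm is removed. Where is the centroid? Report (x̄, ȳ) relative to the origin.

rectangular body: A = 80 × 90 = 7200.00, centroid at (40.00, 45.00).
semicircular top: A = ½π·40² = 2513.27, centroid at (40.00, 106.98).
triangular fin: A = ½·40·50 = 1000.00, centroid at (93.33, 16.67).
hole: A = −π·8² = -201.06, centroid at (27.00, 39.00).
ΣA = 10512.21 cm², ΣAx̄ = 476435.63 cm³, ΣAȳ = 601686.59 cm³.
x̄ = 476435.63/10512.21 = 45.32 cm; ȳ = 601686.59/10512.21 = 57.24 cm.

x̄ = 45.32 cm, ȳ = 57.24 cm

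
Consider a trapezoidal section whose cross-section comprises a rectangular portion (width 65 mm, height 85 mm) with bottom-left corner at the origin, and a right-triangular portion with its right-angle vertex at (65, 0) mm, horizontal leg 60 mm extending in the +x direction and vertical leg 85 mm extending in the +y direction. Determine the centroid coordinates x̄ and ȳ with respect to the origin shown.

rectangular portion: A = 65 × 85 = 5525.00, centroid at (32.50, 42.50).
triangular portion: A = ½·60·85 = 2550.00, centroid at (85.00, 28.33).
ΣA = 8075.00 mm², ΣAx̄ = 396312.50 mm³, ΣAȳ = 307062.50 mm³.
x̄ = 396312.50/8075.00 = 49.08 mm; ȳ = 307062.50/8075.00 = 38.03 mm.

x̄ = 49.08 mm, ȳ = 38.03 mm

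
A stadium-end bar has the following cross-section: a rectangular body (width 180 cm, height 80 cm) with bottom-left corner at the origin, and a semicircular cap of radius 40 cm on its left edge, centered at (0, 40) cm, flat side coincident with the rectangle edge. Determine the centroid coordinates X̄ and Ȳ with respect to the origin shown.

X̄ = 74.10 cm, Ȳ = 40.00 cm

rectangular body: A = 180 × 80 = 14400.00, centroid at (90.00, 40.00).
semicircular end: A = ½π·40² = 2513.27, centroid at (-16.98, 40.00).
ΣA = 16913.27 cm², ΣAX̄ = 1253333.33 cm³, ΣAȲ = 676530.96 cm³.
X̄ = 1253333.33/16913.27 = 74.10 cm; Ȳ = 676530.96/16913.27 = 40.00 cm.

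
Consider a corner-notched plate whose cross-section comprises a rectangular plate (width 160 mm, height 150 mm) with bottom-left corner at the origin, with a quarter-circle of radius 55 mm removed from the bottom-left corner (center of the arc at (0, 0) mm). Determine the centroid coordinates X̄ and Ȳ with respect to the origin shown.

plate: A = 160 × 150 = 24000.00, centroid at (80.00, 75.00).
removed quarter-circle: A = −¼π·55² = -2375.83, centroid at (23.34, 23.34).
ΣA = 21624.17 mm², ΣAX̄ = 1864541.67 mm³, ΣAȲ = 1744541.67 mm³.
X̄ = 1864541.67/21624.17 = 86.22 mm; Ȳ = 1744541.67/21624.17 = 80.68 mm.

X̄ = 86.22 mm, Ȳ = 80.68 mm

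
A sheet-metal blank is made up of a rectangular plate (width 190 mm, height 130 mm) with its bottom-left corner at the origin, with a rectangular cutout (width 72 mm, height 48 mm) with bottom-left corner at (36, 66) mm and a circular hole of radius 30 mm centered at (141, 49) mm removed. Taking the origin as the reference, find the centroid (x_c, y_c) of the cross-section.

x_c = 92.25 mm, y_c = 62.76 mm

plate: A = 190 × 130 = 24700.00, centroid at (95.00, 65.00).
hole 1: A = −(72 × 48) = -3456.00, centroid at (72.00, 90.00).
hole 2: A = −π·30² = -2827.43, centroid at (141.00, 49.00).
ΣA = 18416.57 mm², ΣAx_c = 1698999.89 mm³, ΣAy_c = 1155915.76 mm³.
x_c = 1698999.89/18416.57 = 92.25 mm; y_c = 1155915.76/18416.57 = 62.76 mm.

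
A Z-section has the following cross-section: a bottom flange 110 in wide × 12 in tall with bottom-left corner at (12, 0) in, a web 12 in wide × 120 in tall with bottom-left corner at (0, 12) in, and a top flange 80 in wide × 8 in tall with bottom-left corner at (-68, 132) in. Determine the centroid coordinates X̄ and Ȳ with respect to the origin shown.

X̄ = 23.28 in, Ȳ = 58.42 in

bottom flange: A = 110 × 12 = 1320.00, centroid at (67.00, 6.00).
web: A = 12 × 120 = 1440.00, centroid at (6.00, 72.00).
top flange: A = 80 × 8 = 640.00, centroid at (-28.00, 136.00).
ΣA = 3400.00 in², ΣAX̄ = 79160.00 in³, ΣAȲ = 198640.00 in³.
X̄ = 79160.00/3400.00 = 23.28 in; Ȳ = 198640.00/3400.00 = 58.42 in.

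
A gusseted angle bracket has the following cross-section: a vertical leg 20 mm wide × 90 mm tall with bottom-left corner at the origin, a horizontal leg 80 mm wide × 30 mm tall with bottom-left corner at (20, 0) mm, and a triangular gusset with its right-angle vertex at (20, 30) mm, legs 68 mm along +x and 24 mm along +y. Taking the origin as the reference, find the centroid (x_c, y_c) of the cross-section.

x_c = 39.24 mm, y_c = 29.51 mm

vertical leg: A = 20 × 90 = 1800.00, centroid at (10.00, 45.00).
horizontal leg: A = 80 × 30 = 2400.00, centroid at (60.00, 15.00).
gusset: A = ½·68·24 = 816.00, centroid at (42.67, 38.00).
ΣA = 5016.00 mm², ΣAx_c = 196816.00 mm³, ΣAy_c = 148008.00 mm³.
x_c = 196816.00/5016.00 = 39.24 mm; y_c = 148008.00/5016.00 = 29.51 mm.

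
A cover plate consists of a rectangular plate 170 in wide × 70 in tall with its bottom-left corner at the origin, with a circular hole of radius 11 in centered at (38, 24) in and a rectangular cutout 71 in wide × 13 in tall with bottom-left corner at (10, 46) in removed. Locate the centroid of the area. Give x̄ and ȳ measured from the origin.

x̄ = 90.13 in, ȳ = 33.87 in

plate: A = 170 × 70 = 11900.00, centroid at (85.00, 35.00).
hole 1: A = −π·11² = -380.13, centroid at (38.00, 24.00).
hole 2: A = −(71 × 13) = -923.00, centroid at (45.50, 52.50).
ΣA = 10596.87 in²
ΣAx̄ = (11900.00)(85.00) + (-380.13)(38.00) + (-923.00)(45.50) = 955058.46 in³
ΣAȳ = (11900.00)(35.00) + (-380.13)(24.00) + (-923.00)(52.50) = 358919.31 in³
x̄ = 955058.46 / 10596.87 = 90.13 in
ȳ = 358919.31 / 10596.87 = 33.87 in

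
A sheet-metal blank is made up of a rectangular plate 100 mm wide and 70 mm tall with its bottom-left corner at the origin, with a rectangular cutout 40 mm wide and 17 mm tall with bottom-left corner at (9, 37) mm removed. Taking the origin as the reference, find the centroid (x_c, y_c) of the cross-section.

plate: A = 100 × 70 = 7000.00, centroid at (50.00, 35.00).
hole: A = −(40 × 17) = -680.00, centroid at (29.00, 45.50).
ΣA = 6320.00 mm², ΣAx_c = 330280.00 mm³, ΣAy_c = 214060.00 mm³.
x_c = 330280.00/6320.00 = 52.26 mm; y_c = 214060.00/6320.00 = 33.87 mm.

x_c = 52.26 mm, y_c = 33.87 mm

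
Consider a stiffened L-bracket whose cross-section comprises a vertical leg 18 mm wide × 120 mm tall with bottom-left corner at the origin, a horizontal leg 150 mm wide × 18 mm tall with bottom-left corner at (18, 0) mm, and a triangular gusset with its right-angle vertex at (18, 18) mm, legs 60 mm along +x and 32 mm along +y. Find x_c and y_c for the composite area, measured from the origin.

x_c = 52.75 mm, y_c = 31.17 mm

vertical leg: A = 18 × 120 = 2160.00, centroid at (9.00, 60.00).
horizontal leg: A = 150 × 18 = 2700.00, centroid at (93.00, 9.00).
gusset: A = ½·60·32 = 960.00, centroid at (38.00, 28.67).
ΣA = 5820.00 mm²
ΣAx_c = (2160.00)(9.00) + (2700.00)(93.00) + (960.00)(38.00) = 307020.00 mm³
ΣAy_c = (2160.00)(60.00) + (2700.00)(9.00) + (960.00)(28.67) = 181420.00 mm³
x_c = 307020.00 / 5820.00 = 52.75 mm
y_c = 181420.00 / 5820.00 = 31.17 mm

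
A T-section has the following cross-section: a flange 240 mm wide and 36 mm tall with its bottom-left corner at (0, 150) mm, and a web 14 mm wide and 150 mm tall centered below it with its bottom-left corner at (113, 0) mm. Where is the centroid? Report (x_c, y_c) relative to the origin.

web: A = 14 × 150 = 2100.00, centroid at (120.00, 75.00).
flange: A = 240 × 36 = 8640.00, centroid at (120.00, 168.00).
ΣA = 10740.00 mm², ΣAx_c = 1288800.00 mm³, ΣAy_c = 1609020.00 mm³.
x_c = 1288800.00/10740.00 = 120.00 mm; y_c = 1609020.00/10740.00 = 149.82 mm.

x_c = 120.00 mm, y_c = 149.82 mm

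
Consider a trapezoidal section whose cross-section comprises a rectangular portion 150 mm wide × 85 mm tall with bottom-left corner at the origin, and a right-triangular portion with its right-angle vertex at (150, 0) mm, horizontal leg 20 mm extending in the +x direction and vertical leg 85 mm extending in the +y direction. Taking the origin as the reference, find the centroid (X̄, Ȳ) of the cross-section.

rectangular portion: A = 150 × 85 = 12750.00, centroid at (75.00, 42.50).
triangular portion: A = ½·20·85 = 850.00, centroid at (156.67, 28.33).
ΣA = 13600.00 mm²
ΣAX̄ = (12750.00)(75.00) + (850.00)(156.67) = 1089416.67 mm³
ΣAȲ = (12750.00)(42.50) + (850.00)(28.33) = 565958.33 mm³
X̄ = 1089416.67 / 13600.00 = 80.10 mm
Ȳ = 565958.33 / 13600.00 = 41.61 mm

X̄ = 80.10 mm, Ȳ = 41.61 mm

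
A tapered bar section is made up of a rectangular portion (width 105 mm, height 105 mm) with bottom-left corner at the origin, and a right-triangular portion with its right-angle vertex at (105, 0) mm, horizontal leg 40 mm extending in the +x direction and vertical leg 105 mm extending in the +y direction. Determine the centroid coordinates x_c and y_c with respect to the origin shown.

rectangular portion: A = 105 × 105 = 11025.00, centroid at (52.50, 52.50).
triangular portion: A = ½·40·105 = 2100.00, centroid at (118.33, 35.00).
ΣA = 13125.00 mm²
ΣAx_c = (11025.00)(52.50) + (2100.00)(118.33) = 827312.50 mm³
ΣAy_c = (11025.00)(52.50) + (2100.00)(35.00) = 652312.50 mm³
x_c = 827312.50 / 13125.00 = 63.03 mm
y_c = 652312.50 / 13125.00 = 49.70 mm

x_c = 63.03 mm, y_c = 49.70 mm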